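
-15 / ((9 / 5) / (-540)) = 4500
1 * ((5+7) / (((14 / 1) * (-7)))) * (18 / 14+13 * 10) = -5514 / 343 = -16.08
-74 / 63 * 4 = -296 / 63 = -4.70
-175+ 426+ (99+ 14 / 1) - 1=363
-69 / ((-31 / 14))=966 / 31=31.16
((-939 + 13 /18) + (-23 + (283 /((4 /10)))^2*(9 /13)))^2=26156705140740409 /219024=119423922221.95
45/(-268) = -0.17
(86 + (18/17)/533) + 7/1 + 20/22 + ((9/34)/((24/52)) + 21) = 2708345/23452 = 115.48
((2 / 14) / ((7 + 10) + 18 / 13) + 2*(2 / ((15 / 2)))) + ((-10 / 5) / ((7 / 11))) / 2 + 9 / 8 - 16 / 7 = -62839 / 28680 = -2.19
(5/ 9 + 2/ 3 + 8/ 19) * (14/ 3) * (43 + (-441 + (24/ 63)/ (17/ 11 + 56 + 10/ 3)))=-3052.06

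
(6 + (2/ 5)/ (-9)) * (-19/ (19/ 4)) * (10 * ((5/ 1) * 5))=-5955.56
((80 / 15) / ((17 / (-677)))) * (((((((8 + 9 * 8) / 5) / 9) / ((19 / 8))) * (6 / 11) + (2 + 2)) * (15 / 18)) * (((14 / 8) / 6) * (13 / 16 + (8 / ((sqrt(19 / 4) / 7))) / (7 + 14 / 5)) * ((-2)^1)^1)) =212852185 / 575586 + 1496982400 * sqrt(19) / 5468067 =1563.13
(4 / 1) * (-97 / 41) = -388 / 41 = -9.46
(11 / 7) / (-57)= -11 / 399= -0.03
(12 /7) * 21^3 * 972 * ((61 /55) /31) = 941319792 /1705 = 552093.72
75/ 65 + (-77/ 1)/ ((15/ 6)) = -1927/ 65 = -29.65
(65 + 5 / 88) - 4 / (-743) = 4254027 / 65384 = 65.06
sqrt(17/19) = 0.95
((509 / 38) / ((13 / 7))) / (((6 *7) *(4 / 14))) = 3563 / 5928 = 0.60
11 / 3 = 3.67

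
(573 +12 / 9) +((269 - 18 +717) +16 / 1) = 4675 / 3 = 1558.33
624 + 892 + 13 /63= 95521 /63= 1516.21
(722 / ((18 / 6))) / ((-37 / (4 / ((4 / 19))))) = -13718 / 111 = -123.59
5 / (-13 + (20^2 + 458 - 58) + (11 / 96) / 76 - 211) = 36480 / 4202507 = 0.01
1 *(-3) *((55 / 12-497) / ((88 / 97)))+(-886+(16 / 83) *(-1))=21682351 / 29216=742.14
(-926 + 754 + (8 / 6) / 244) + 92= -14639 / 183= -79.99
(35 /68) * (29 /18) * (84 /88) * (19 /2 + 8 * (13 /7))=31465 /1632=19.28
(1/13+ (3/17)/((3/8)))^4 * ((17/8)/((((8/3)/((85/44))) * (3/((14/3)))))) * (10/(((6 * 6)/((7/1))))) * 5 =119358922375/57052539648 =2.09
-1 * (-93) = 93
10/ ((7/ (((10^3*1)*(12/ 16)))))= 7500/ 7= 1071.43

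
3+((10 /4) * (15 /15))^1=11 /2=5.50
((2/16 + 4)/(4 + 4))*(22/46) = 363/1472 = 0.25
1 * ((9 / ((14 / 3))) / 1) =27 / 14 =1.93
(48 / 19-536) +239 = -294.47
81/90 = 9/10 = 0.90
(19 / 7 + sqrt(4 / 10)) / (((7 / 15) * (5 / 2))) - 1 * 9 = -327 / 49 + 6 * sqrt(10) / 35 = -6.13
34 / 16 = 17 / 8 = 2.12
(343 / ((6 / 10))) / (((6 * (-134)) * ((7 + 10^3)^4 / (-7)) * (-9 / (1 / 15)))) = -2401 / 66966707962490724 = -0.00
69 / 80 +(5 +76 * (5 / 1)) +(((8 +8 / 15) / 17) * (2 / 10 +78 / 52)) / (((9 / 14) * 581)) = 345889193 / 896400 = 385.86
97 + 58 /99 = 9661 /99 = 97.59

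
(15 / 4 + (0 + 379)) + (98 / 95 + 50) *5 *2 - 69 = 62629 / 76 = 824.07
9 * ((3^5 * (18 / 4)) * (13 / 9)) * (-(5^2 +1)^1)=-369603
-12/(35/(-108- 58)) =1992/35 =56.91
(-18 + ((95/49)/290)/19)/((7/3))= -153465/19894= -7.71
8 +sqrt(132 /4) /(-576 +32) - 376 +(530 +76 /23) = 3802 /23 - sqrt(33) /544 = 165.29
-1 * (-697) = 697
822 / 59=13.93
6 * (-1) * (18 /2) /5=-54 /5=-10.80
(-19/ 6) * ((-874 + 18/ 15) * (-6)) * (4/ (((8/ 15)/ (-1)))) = 124374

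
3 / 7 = 0.43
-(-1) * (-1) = -1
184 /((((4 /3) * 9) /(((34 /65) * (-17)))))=-26588 /195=-136.35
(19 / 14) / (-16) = -19 / 224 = -0.08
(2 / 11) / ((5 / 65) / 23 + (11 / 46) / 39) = 3588 / 187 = 19.19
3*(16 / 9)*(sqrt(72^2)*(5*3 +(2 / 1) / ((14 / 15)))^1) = 46080 / 7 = 6582.86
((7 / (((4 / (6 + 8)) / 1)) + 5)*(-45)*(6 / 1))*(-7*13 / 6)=241605 / 2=120802.50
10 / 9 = 1.11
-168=-168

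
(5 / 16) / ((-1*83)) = -5 / 1328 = -0.00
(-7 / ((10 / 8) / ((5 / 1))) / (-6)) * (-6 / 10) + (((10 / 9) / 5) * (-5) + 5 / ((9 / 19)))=299 / 45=6.64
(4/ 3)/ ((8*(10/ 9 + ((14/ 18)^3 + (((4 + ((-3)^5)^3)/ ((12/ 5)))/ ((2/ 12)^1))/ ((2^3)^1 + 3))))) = -2673/ 52301726069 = -0.00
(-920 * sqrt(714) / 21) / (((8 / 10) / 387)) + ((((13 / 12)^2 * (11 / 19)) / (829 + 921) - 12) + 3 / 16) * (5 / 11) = -148350 * sqrt(714) / 7 - 56556391 / 10533600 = -566295.01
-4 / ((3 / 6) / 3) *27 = -648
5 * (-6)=-30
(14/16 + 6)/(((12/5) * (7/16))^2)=2750/441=6.24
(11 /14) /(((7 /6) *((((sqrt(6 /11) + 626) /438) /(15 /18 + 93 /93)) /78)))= 7116412446 /105610435 - 1033461 *sqrt(66) /105610435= 67.30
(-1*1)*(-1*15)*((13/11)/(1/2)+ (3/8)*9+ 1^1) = 101.08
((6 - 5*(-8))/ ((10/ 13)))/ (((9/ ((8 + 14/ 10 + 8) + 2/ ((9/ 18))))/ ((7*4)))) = 895804/ 225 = 3981.35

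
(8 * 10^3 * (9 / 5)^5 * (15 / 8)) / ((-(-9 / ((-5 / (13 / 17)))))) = -2676888 / 13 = -205914.46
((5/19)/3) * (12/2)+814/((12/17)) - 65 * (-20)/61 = 8170981/6954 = 1175.00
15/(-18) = -5/6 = -0.83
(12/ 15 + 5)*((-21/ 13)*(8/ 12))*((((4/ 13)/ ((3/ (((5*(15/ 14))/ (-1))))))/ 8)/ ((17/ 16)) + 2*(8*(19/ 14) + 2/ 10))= -137.73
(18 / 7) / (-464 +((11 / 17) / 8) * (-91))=-2448 / 448735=-0.01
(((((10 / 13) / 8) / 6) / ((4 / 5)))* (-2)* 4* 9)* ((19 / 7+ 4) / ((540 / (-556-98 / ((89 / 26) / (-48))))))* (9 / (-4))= 4278175 / 129584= 33.01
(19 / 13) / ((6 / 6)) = 19 / 13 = 1.46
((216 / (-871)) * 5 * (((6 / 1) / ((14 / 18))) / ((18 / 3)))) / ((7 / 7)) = -9720 / 6097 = -1.59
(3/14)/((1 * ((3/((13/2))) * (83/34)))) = 221/1162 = 0.19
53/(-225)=-53/225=-0.24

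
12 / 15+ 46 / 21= 314 / 105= 2.99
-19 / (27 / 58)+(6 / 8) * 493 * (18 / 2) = 354989 / 108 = 3286.94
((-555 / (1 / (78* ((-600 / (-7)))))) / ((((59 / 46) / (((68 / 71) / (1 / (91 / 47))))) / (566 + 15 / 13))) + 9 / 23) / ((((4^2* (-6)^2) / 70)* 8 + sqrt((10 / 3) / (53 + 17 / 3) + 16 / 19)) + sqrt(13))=-403136361931387710780 / (475472445* sqrt(69806) + 132498321340* sqrt(13) + 8722175210496)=-43229331.65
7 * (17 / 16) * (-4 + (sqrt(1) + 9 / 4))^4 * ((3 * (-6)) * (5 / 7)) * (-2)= 61965 / 1024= 60.51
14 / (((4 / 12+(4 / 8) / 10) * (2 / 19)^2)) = 75810 / 23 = 3296.09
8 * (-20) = -160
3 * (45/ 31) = 135/ 31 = 4.35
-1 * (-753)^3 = 426957777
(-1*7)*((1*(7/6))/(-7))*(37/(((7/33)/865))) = 352055/2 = 176027.50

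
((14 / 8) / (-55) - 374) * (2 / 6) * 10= -27429 / 22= -1246.77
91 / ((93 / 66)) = 64.58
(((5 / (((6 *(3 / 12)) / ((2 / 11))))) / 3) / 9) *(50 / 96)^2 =3125 / 513216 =0.01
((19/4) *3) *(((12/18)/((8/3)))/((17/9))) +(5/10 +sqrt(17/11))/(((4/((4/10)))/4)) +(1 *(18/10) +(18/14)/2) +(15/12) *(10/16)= 2 *sqrt(187)/55 +20221/3808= 5.81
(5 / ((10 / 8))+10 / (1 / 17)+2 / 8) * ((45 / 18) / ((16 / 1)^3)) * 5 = 17425 / 32768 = 0.53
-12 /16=-3 /4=-0.75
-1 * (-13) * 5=65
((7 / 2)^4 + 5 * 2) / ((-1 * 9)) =-17.78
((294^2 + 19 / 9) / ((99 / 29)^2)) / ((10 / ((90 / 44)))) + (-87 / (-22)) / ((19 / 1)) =12432456571 / 8193636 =1517.33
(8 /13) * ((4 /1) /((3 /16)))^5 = 8589934592 /3159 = 2719194.24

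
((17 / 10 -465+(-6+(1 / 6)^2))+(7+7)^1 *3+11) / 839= -74929 / 151020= -0.50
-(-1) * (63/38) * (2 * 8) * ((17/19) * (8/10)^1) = 34272/1805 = 18.99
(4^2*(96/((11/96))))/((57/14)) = 688128/209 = 3292.48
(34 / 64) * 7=3.72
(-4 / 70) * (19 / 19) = -2 / 35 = -0.06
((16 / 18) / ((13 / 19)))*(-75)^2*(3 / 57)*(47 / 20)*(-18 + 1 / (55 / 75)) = -2150250 / 143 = -15036.71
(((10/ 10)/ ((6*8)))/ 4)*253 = 253/ 192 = 1.32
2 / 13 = 0.15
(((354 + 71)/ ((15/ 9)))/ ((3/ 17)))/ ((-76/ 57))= -4335/ 4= -1083.75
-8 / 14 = -4 / 7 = -0.57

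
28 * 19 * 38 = 20216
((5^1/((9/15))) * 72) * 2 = 1200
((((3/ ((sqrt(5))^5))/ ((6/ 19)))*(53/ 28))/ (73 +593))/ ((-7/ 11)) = -0.00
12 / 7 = 1.71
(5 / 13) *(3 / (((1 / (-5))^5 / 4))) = -14423.08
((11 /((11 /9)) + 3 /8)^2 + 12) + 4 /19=121723 /1216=100.10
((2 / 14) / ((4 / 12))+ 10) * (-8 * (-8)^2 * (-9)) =336384 / 7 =48054.86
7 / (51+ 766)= 7 / 817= 0.01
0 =0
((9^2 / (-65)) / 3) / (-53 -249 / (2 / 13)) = 54 / 217295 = 0.00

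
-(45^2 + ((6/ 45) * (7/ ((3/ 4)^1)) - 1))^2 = -8305770496/ 2025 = -4101615.06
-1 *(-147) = 147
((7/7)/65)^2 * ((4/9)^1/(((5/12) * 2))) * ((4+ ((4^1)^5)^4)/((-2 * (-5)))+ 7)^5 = 342813449557279121371132735387862792830054447690303800/169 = 2028481950043071724089543000000000000000000000000000.00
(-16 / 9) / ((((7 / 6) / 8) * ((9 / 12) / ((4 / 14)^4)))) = -0.11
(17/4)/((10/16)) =34/5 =6.80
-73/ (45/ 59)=-4307/ 45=-95.71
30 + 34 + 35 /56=517 /8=64.62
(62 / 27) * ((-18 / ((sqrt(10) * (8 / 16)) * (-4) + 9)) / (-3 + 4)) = -372 / 41 - 248 * sqrt(10) / 123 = -15.45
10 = 10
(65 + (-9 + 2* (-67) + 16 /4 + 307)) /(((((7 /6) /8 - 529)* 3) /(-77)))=287056 /25385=11.31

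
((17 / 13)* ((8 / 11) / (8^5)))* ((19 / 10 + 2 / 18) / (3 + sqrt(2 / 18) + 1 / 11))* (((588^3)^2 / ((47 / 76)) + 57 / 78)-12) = 251291843838314406145801 / 220584099840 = 1139211049303.14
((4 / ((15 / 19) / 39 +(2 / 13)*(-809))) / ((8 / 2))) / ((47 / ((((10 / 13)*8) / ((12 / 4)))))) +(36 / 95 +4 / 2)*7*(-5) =-6856285574 / 82344423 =-83.26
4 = 4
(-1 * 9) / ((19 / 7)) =-63 / 19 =-3.32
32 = 32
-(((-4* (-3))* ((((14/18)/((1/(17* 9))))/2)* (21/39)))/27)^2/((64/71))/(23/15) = -246330595/1679184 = -146.70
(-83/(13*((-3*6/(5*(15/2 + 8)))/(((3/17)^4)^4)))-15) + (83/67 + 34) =3431197961541144934376667/169535592494823369787804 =20.24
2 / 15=0.13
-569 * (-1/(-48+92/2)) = -569/2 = -284.50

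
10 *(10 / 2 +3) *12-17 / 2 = 1903 / 2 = 951.50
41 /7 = 5.86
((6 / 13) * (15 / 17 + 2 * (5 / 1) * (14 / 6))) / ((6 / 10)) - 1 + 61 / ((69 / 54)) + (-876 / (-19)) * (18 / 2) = 10704757 / 22287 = 480.31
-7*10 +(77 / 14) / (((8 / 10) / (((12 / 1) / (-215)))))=-6053 / 86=-70.38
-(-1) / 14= 1 / 14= 0.07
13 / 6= 2.17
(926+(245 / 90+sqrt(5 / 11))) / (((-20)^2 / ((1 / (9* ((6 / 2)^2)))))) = sqrt(55) / 356400+16717 / 583200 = 0.03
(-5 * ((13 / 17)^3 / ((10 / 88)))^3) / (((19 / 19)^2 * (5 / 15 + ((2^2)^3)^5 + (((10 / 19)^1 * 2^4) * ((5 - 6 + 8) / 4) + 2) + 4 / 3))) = -51490019451609024 / 181449190120167163636225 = -0.00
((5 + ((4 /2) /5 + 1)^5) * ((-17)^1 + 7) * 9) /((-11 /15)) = 1751328 /1375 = 1273.69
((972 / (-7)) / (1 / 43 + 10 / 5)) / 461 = -13932 / 93583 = -0.15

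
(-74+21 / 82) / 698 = -6047 / 57236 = -0.11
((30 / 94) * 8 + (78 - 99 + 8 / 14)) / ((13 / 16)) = -94096 / 4277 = -22.00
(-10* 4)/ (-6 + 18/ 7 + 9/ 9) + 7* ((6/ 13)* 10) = 10780/ 221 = 48.78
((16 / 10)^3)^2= 16.78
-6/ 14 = -3/ 7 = -0.43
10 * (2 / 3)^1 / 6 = 1.11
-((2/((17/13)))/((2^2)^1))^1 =-13/34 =-0.38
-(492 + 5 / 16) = -7877 / 16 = -492.31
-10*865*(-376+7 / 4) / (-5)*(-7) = 9064335 / 2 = 4532167.50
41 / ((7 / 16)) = 656 / 7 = 93.71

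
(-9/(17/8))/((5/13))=-936/85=-11.01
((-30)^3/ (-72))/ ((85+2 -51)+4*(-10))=-375/ 4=-93.75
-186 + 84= -102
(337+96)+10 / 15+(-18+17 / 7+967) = 29087 / 21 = 1385.10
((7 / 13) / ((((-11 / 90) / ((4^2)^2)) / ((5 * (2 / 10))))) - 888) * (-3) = 864792 / 143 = 6047.50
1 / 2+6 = 13 / 2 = 6.50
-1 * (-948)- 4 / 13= 12320 / 13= 947.69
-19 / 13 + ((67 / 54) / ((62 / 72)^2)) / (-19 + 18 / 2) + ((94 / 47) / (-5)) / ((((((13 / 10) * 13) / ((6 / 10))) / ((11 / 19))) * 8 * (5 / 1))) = -1.63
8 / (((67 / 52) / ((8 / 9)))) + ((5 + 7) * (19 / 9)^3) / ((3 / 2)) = 3945992 / 48843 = 80.79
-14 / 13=-1.08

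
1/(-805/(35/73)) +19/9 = 31892/15111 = 2.11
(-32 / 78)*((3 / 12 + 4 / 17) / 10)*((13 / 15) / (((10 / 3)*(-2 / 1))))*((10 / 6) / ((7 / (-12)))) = -22 / 2975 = -0.01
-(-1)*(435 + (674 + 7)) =1116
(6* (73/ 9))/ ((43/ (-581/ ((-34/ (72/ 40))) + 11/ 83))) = 31819021/ 910095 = 34.96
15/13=1.15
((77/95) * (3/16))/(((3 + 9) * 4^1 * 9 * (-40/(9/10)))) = -77/9728000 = -0.00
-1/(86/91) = -91/86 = -1.06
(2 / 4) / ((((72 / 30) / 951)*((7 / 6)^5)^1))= 1540620 / 16807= 91.67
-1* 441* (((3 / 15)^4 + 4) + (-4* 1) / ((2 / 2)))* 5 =-441 / 125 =-3.53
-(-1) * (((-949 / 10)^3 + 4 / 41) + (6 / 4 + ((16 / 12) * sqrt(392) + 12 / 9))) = -105124092427 / 123000 + 56 * sqrt(2) / 3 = -854641.02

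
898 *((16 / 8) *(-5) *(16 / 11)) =-143680 / 11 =-13061.82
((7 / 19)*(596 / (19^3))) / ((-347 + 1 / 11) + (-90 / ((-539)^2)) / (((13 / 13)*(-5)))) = -606026806 / 6567159159459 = -0.00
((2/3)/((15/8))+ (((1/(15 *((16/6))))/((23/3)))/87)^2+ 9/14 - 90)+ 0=-3991259378977/44844811200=-89.00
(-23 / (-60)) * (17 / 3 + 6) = 161 / 36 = 4.47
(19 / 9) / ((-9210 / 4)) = -38 / 41445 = -0.00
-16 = -16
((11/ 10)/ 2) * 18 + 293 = 3029/ 10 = 302.90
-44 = -44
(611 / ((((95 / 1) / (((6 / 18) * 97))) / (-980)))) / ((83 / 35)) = -406571620 / 4731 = -85937.78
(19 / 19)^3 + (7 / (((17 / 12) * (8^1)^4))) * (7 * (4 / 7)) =4373 / 4352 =1.00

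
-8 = -8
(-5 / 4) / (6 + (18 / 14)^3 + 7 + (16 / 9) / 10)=-77175 / 944816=-0.08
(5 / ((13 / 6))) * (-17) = -39.23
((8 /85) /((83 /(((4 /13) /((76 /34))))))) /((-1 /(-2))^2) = 64 /102505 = 0.00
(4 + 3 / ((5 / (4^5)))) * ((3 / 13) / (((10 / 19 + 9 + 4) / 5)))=176244 / 3341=52.75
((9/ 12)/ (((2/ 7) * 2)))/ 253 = 21/ 4048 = 0.01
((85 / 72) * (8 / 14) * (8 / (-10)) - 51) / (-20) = 3247 / 1260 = 2.58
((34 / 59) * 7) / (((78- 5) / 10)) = 2380 / 4307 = 0.55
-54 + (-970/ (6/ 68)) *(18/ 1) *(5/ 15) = -66014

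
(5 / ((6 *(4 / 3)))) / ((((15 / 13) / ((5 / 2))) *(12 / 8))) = 65 / 72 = 0.90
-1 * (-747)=747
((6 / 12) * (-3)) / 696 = -0.00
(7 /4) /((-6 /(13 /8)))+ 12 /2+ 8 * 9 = 14885 /192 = 77.53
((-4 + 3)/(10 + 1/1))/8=-1/88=-0.01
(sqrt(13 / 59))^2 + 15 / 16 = 1093 / 944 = 1.16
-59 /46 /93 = -59 /4278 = -0.01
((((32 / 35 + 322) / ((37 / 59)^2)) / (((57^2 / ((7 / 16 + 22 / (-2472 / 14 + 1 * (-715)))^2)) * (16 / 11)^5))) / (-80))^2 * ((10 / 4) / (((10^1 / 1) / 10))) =7302352462037479731176512353830752584529 / 427206419659379476106649426206409167277654016000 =0.00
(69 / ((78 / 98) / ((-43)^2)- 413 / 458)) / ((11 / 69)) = -197558923338 / 411403861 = -480.21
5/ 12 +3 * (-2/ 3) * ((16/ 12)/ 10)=3/ 20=0.15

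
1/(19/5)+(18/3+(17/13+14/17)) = 35248/4199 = 8.39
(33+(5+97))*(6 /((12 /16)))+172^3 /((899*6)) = 2023.35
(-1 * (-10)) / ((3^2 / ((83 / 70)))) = 83 / 63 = 1.32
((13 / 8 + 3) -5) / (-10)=3 / 80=0.04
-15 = -15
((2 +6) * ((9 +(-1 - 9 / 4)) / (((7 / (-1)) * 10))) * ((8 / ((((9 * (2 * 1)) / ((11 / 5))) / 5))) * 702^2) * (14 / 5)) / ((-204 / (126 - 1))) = 46177560 / 17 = 2716327.06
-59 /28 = -2.11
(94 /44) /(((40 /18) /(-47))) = -19881 /440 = -45.18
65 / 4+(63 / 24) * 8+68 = 421 / 4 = 105.25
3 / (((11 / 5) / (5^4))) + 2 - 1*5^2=9122 / 11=829.27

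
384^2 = 147456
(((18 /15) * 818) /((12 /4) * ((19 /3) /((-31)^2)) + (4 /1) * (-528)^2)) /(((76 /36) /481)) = 20418109452 /101806342925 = 0.20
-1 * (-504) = 504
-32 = -32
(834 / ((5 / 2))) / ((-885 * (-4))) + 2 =3089 / 1475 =2.09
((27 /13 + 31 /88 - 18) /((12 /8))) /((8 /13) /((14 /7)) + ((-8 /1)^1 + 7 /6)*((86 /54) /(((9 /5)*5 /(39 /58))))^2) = -196577178426 /3994721753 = -49.21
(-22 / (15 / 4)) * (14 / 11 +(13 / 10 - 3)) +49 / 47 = 12511 / 3525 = 3.55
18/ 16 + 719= 5761/ 8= 720.12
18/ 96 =3/ 16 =0.19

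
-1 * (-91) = 91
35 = 35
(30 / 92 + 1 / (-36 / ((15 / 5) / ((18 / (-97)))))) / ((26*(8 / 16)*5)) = 0.01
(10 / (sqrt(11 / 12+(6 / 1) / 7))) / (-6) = -10*sqrt(3129) / 447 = -1.25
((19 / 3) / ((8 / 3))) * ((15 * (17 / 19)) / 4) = 255 / 32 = 7.97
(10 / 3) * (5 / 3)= 50 / 9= 5.56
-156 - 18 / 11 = -157.64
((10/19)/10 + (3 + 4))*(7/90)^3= 22981/6925500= 0.00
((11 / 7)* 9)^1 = 99 / 7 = 14.14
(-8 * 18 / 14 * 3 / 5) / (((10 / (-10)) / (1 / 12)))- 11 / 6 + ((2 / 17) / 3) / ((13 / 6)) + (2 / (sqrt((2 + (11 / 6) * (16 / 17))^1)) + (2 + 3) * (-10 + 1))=-2148827 / 46410 + sqrt(9690) / 95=-45.26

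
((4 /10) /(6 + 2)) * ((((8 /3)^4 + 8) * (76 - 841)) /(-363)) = 20162 /3267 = 6.17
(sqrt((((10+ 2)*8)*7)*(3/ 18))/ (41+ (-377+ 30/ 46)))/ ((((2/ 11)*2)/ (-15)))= 1265*sqrt(7)/ 2571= 1.30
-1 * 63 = -63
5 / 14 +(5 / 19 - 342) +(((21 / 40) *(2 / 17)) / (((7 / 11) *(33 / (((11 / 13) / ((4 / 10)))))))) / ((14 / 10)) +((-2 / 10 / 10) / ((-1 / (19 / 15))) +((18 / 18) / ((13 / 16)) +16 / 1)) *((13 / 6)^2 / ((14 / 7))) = -477549622327 / 1587222000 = -300.87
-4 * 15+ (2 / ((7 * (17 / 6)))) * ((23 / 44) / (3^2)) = -235597 / 3927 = -59.99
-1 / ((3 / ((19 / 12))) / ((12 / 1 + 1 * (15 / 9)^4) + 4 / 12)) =-7714 / 729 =-10.58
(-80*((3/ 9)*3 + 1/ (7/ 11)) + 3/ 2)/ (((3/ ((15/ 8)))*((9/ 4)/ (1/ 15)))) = -953/ 252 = -3.78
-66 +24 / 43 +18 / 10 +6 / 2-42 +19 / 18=-393139 / 3870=-101.59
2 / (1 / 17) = 34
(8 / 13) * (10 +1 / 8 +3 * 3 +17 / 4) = 187 / 13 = 14.38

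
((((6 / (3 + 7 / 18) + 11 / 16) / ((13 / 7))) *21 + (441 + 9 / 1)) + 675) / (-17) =-14626653 / 215696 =-67.81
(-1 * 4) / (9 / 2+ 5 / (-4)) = -16 / 13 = -1.23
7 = 7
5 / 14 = 0.36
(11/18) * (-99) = -121/2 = -60.50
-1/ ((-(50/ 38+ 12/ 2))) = 19/ 139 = 0.14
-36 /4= -9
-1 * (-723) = 723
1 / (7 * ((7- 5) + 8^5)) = 1 / 229390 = 0.00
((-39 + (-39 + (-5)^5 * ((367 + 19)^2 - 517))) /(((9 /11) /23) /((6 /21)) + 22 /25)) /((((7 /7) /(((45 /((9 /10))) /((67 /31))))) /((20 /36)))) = -5054344586637500 /851369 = -5936726127.73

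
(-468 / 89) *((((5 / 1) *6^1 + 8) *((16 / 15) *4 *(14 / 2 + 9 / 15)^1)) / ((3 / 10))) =-9611264 / 445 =-21598.35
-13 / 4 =-3.25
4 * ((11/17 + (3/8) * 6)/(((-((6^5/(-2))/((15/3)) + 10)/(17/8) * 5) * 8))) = 0.00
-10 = -10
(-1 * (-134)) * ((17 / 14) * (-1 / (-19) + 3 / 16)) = 83147 / 2128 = 39.07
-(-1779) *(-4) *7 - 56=-49868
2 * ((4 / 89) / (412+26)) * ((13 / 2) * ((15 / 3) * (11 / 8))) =715 / 77964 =0.01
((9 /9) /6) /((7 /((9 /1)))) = 3 /14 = 0.21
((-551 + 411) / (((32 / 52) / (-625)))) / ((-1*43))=-284375 / 86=-3306.69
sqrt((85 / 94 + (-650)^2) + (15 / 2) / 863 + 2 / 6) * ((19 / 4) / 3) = 19 * sqrt(6255871379951133) / 1460196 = 1029.17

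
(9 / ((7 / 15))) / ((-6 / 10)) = -225 / 7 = -32.14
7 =7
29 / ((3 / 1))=29 / 3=9.67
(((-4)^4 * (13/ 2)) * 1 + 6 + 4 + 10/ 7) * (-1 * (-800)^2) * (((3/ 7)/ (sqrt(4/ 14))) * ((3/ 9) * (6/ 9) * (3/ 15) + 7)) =-237937664000 * sqrt(14)/ 147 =-6056334816.99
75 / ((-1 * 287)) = -75 / 287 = -0.26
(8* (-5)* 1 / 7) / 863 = -40 / 6041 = -0.01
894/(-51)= -298/17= -17.53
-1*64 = -64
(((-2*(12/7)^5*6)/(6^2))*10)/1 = -829440/16807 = -49.35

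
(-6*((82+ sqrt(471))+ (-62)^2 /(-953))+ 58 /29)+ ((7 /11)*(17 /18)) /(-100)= -8789452207 /18869400 - 6*sqrt(471)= -596.02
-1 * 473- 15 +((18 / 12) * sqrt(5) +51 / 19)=-9221 / 19 +3 * sqrt(5) / 2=-481.96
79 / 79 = 1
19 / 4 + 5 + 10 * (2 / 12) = 137 / 12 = 11.42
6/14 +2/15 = 59/105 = 0.56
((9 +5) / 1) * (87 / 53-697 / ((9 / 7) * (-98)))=47903 / 477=100.43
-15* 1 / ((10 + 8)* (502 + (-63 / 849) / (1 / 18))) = -1415 / 850128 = -0.00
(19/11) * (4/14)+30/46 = 2029/1771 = 1.15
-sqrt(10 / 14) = -0.85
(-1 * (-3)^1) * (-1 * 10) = -30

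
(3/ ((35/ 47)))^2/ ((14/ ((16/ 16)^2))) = 19881/ 17150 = 1.16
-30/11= -2.73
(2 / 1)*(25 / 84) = 25 / 42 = 0.60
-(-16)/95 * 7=1.18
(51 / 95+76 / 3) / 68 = 7373 / 19380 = 0.38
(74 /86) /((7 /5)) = 185 /301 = 0.61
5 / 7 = 0.71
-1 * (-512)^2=-262144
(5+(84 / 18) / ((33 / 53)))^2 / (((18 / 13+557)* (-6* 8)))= -19892197 / 3414982032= -0.01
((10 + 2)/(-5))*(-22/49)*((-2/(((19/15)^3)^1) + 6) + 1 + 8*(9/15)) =97925784/8402275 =11.65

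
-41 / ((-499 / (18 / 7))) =738 / 3493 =0.21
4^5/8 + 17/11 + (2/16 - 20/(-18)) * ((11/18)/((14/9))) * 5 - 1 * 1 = 2904469/22176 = 130.97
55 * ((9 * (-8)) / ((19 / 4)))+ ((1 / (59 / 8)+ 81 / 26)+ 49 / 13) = -24093949 / 29146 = -826.66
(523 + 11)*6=3204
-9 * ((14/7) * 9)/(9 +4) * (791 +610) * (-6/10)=680886/65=10475.17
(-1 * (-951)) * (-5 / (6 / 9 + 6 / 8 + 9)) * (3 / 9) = -3804 / 25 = -152.16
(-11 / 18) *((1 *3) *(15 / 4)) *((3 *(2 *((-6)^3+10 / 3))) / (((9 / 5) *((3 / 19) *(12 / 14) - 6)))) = -2333485 / 2808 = -831.01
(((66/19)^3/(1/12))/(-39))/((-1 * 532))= 287496/11859211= 0.02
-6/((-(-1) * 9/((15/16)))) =-5/8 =-0.62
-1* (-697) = 697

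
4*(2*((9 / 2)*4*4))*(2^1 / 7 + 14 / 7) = 9216 / 7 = 1316.57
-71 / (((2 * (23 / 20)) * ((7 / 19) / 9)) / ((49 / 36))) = -47215 / 46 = -1026.41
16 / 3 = 5.33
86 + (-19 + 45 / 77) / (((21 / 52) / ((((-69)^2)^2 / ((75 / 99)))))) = -1671382728706 / 1225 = -1364394064.25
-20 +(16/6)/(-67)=-4028/201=-20.04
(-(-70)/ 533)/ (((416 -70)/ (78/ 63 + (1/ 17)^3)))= 638795/ 1359068451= 0.00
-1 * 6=-6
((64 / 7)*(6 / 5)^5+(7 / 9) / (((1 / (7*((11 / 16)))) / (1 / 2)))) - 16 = 54317857 / 6300000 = 8.62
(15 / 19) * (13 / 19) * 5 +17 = 7112 / 361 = 19.70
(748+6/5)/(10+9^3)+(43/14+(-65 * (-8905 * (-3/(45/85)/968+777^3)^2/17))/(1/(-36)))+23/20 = -27782997512520467131177612524393069/103003534480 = -269728584099364462227894.70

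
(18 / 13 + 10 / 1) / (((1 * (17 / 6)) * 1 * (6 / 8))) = 1184 / 221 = 5.36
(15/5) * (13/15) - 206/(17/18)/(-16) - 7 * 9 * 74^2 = -117290401/340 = -344971.77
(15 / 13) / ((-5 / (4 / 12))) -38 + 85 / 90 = -8689 / 234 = -37.13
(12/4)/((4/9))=27/4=6.75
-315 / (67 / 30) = -9450 / 67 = -141.04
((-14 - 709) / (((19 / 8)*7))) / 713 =-5784 / 94829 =-0.06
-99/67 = -1.48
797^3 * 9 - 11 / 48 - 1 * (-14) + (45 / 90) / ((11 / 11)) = 218705000221 / 48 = 4556354171.27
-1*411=-411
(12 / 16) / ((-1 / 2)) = -1.50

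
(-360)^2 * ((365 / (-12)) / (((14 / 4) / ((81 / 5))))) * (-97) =12388917600 / 7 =1769845371.43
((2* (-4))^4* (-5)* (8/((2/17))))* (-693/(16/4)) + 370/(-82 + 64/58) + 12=283015442951/1173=241274887.43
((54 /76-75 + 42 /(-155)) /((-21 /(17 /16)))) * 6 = 22.63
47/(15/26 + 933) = 1222/24273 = 0.05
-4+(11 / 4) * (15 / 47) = -587 / 188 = -3.12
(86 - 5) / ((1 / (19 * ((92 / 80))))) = 35397 / 20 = 1769.85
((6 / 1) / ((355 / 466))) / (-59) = -2796 / 20945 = -0.13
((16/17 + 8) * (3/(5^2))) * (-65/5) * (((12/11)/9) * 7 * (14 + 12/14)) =-822016/4675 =-175.83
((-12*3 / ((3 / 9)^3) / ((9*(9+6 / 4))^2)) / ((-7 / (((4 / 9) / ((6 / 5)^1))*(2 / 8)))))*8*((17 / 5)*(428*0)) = 0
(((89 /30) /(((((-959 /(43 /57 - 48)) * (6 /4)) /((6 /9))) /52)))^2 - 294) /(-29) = 15389059833454886 /1579255727305725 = 9.74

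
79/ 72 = 1.10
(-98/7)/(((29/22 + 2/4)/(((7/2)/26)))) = -539/520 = -1.04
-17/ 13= -1.31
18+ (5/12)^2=2617/144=18.17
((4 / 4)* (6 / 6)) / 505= 1 / 505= 0.00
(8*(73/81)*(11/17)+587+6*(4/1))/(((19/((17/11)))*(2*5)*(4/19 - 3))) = -1.80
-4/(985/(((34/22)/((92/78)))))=-1326/249205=-0.01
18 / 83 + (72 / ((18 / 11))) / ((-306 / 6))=-2734 / 4233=-0.65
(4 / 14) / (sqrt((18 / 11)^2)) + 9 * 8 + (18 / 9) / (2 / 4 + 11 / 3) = 114431 / 1575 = 72.65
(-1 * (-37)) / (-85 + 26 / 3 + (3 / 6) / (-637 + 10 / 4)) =-46953 / 96868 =-0.48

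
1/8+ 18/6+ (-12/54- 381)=-27223/72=-378.10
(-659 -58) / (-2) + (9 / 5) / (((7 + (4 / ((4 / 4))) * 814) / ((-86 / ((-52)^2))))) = 7907749593 / 22057880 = 358.50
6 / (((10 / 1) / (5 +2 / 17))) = 261 / 85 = 3.07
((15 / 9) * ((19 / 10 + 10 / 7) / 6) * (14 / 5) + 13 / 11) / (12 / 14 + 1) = 26131 / 12870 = 2.03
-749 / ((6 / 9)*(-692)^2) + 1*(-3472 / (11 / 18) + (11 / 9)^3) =-43619685188197 / 7680020832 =-5679.63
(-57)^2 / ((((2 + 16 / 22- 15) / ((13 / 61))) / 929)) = -52412.86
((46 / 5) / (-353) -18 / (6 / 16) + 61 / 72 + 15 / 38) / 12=-112961153 / 28974240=-3.90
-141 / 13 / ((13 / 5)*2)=-705 / 338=-2.09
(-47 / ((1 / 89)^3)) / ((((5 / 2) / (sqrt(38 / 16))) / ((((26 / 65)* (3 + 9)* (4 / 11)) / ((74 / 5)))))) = -795205032* sqrt(38) / 2035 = -2408831.96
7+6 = 13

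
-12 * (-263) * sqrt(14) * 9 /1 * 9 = 255636 * sqrt(14) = 956502.33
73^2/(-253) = -5329/253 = -21.06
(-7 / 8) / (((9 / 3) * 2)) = -7 / 48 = -0.15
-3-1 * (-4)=1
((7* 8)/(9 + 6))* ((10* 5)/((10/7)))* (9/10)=588/5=117.60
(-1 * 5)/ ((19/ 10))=-50/ 19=-2.63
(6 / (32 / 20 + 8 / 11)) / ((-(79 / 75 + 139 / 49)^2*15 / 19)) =-2822675625 / 13080039424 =-0.22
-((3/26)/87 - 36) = 27143/754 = 36.00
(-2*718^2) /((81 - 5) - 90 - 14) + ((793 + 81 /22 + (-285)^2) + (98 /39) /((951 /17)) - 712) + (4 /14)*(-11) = 96388895569 /815958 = 118129.73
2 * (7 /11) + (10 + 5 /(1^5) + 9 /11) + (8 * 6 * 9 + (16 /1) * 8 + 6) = 583.09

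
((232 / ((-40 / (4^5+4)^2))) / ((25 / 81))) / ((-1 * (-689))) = -2482385616 / 86125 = -28823.06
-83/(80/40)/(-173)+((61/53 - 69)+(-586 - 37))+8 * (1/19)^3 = -86864911165/125780342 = -690.61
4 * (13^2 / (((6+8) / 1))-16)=-110 / 7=-15.71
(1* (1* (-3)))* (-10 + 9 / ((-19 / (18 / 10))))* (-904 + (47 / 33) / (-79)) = -485967005 / 16511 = -29432.92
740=740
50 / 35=10 / 7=1.43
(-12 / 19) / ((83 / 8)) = -96 / 1577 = -0.06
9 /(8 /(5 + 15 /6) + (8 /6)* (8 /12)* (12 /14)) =315 /64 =4.92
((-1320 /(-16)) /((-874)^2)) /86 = 165 /131386672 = 0.00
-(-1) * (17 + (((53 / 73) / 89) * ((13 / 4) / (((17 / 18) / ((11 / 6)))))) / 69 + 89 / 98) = 8916919141 / 497904092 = 17.91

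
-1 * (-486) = 486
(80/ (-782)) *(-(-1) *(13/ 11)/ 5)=-104/ 4301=-0.02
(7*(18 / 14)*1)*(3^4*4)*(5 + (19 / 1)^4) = 380030616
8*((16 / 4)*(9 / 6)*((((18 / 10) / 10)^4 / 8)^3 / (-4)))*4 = -847288609443 / 7812500000000000000000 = -0.00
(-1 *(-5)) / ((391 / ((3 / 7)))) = 15 / 2737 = 0.01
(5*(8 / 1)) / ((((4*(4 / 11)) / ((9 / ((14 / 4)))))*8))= 495 / 56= 8.84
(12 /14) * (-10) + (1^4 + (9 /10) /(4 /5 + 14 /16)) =-3299 /469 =-7.03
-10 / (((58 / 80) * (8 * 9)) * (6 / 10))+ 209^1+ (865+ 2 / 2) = 841475 / 783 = 1074.68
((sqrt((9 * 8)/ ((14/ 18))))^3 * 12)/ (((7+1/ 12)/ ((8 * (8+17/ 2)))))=221709312 * sqrt(14)/ 4165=199174.14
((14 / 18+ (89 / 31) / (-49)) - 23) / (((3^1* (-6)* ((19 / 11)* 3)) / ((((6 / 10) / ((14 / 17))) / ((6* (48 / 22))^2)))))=6892206827 / 6786555632640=0.00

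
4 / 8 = 1 / 2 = 0.50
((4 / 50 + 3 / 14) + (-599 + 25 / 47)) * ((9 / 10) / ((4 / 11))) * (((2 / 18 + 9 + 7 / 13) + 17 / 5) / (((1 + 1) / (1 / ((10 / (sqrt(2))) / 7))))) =-413150358533 * sqrt(2) / 61100000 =-9562.73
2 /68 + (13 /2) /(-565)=172 /9605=0.02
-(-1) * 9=9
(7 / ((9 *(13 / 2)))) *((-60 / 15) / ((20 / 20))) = -56 / 117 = -0.48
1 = 1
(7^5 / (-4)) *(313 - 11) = -1268928.50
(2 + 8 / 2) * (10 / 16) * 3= 45 / 4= 11.25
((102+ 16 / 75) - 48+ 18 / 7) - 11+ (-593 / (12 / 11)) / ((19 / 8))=-1826347 / 9975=-183.09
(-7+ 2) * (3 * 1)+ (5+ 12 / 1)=2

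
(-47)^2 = 2209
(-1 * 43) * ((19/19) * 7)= -301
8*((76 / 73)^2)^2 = 266897408 / 28398241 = 9.40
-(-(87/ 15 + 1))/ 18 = 17/ 45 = 0.38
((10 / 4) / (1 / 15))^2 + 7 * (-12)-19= 5213 / 4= 1303.25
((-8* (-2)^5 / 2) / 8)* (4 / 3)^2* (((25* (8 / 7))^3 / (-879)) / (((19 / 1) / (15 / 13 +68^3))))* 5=-41857341440000000 / 670227831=-62452407.23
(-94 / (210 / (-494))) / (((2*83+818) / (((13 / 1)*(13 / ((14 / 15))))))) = 40.69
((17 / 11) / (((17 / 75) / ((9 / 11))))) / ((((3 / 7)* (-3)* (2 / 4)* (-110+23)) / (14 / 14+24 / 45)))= 1610 / 10527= 0.15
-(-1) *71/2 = 71/2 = 35.50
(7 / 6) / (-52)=-7 / 312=-0.02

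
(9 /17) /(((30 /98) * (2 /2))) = 147 /85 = 1.73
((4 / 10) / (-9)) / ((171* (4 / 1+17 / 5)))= -2 / 56943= -0.00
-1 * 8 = -8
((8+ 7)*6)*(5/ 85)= 90/ 17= 5.29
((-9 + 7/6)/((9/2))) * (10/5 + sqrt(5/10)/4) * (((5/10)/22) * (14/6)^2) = -2303/5346 - 2303 * sqrt(2)/85536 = -0.47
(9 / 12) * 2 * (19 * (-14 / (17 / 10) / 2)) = -117.35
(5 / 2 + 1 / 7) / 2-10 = -243 / 28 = -8.68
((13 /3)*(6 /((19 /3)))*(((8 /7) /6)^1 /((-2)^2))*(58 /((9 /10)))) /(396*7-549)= 1160 /204687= 0.01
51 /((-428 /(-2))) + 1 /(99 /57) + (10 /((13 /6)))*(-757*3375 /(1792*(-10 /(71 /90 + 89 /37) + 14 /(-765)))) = 1101560567926058159 /526933906891392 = 2090.51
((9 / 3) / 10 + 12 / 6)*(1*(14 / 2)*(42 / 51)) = 1127 / 85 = 13.26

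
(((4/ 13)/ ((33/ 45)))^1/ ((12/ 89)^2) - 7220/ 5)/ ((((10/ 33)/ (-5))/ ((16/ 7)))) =53588.99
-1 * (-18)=18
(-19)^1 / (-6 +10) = -4.75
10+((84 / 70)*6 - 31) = -13.80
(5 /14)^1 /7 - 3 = -289 /98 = -2.95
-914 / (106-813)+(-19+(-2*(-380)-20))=510661 / 707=722.29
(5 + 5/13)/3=70/39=1.79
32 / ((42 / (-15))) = -80 / 7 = -11.43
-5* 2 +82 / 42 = -169 / 21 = -8.05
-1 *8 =-8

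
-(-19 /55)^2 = -361 /3025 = -0.12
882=882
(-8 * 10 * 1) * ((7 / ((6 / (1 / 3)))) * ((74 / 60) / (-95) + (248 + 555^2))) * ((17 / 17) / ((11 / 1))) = -24600184364 / 28215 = -871883.20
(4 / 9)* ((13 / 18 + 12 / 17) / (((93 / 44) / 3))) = 38456 / 42687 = 0.90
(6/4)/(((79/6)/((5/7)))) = 45/553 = 0.08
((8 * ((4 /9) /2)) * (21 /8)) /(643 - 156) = 14 /1461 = 0.01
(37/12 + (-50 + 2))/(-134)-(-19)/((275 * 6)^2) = 122288171/364815000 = 0.34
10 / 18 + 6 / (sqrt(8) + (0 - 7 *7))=9319 / 21537 - 12 *sqrt(2) / 2393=0.43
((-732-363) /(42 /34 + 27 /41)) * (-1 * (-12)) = -152643 /22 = -6938.32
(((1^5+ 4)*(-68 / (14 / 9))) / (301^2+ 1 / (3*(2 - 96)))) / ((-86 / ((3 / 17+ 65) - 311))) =-7575930 / 1098627683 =-0.01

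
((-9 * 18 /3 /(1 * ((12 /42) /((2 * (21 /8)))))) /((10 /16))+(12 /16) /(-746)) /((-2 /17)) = 402679119 /29840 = 13494.61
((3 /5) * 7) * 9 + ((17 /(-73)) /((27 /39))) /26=248261 /6570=37.79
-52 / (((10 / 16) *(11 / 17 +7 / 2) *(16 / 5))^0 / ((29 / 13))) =-116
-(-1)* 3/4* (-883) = -2649/4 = -662.25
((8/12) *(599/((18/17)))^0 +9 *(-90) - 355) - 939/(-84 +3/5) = -1153.07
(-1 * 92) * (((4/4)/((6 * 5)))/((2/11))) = -253/15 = -16.87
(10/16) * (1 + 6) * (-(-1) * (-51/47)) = -1785/376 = -4.75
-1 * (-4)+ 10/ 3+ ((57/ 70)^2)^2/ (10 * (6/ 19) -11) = 78103087943/ 10732470000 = 7.28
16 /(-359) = -16 /359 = -0.04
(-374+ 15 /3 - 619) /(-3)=988 /3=329.33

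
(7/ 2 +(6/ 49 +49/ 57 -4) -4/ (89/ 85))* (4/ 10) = -1659563/ 1242885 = -1.34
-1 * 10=-10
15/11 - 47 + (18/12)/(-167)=-167701/3674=-45.65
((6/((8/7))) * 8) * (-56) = -2352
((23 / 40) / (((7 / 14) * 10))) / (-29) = -23 / 5800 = -0.00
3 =3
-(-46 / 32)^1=23 / 16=1.44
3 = 3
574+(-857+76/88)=-6207/22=-282.14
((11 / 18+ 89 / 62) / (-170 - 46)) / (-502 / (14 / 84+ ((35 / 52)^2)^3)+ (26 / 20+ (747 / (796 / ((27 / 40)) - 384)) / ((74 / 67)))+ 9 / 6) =8732607344820096760 / 1778551538116880152668663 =0.00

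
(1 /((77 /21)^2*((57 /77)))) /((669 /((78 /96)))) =91 /745712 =0.00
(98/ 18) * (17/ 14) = 119/ 18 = 6.61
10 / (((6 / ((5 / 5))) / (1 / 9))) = 5 / 27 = 0.19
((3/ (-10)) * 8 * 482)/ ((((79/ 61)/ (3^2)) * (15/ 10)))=-2116944/ 395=-5359.35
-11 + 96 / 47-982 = -46575 / 47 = -990.96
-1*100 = -100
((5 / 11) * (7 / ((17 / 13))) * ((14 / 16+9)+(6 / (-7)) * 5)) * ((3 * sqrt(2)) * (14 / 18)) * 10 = 712075 * sqrt(2) / 2244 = 448.76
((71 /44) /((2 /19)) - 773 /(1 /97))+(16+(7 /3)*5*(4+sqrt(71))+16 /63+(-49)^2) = -401949701 /5544+35*sqrt(71) /3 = -72403.44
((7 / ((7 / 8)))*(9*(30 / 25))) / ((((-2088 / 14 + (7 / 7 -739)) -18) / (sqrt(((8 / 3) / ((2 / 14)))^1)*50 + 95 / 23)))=-35*sqrt(42) / 11 -399 / 1012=-21.01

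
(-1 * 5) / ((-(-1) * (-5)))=1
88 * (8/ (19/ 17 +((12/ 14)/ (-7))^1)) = 586432/ 829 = 707.40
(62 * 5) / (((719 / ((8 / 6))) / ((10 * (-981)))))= -4054800 / 719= -5639.50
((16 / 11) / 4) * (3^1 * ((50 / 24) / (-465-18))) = -25 / 5313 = -0.00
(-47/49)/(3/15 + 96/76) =-0.66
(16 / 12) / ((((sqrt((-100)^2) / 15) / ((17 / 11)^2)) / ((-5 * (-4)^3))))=18496 / 121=152.86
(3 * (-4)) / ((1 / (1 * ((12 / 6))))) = -24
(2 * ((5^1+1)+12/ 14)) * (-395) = -37920/ 7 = -5417.14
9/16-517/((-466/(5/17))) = 56329/63376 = 0.89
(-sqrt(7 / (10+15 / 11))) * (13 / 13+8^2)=-51.02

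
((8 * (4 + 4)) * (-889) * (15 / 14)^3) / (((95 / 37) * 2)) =-12687300 / 931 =-13627.60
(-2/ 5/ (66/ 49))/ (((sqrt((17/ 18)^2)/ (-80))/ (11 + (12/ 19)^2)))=286.74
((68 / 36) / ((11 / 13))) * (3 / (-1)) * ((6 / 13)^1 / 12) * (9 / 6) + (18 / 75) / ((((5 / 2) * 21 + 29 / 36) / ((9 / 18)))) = -810823 / 2110900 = -0.38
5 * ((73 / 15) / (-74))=-73 / 222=-0.33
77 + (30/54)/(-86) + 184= 202009/774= 260.99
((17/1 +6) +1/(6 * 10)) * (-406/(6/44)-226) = -1327141/18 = -73730.06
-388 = -388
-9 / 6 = -1.50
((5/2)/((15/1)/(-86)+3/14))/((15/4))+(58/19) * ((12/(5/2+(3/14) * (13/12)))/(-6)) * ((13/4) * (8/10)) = 317219/29070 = 10.91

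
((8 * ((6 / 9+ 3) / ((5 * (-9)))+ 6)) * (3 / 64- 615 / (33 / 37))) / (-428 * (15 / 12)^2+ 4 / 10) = 387840193 / 7939998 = 48.85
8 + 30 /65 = 110 /13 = 8.46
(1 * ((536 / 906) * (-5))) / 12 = -335 / 1359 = -0.25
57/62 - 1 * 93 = -5709/62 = -92.08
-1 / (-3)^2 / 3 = -1 / 27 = -0.04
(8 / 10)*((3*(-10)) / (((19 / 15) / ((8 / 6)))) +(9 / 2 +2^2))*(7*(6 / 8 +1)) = -42973 / 190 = -226.17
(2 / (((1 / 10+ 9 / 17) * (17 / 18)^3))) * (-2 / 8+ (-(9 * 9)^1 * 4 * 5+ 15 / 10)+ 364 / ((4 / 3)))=-156968280 / 30923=-5076.10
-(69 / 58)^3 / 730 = -328509 / 142431760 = -0.00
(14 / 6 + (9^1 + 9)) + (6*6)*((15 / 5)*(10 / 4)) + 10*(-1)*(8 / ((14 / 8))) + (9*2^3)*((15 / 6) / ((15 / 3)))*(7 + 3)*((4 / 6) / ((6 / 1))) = 5977 / 21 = 284.62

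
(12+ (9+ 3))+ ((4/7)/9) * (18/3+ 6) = 520/21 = 24.76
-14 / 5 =-2.80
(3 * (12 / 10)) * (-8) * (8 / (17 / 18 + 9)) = -20736 / 895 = -23.17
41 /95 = 0.43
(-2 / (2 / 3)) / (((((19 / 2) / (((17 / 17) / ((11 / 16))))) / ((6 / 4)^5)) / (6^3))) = -157464 / 209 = -753.42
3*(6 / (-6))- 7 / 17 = -58 / 17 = -3.41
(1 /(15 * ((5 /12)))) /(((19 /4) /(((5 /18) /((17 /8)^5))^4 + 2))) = 853293513009047086602540293152 /12666075573031993576751529476475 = 0.07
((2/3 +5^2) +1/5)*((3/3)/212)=97/795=0.12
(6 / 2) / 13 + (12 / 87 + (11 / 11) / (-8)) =735 / 3016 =0.24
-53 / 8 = -6.62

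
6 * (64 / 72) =16 / 3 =5.33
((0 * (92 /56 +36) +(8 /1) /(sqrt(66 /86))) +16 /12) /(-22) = -4 * sqrt(1419) /363 - 2 /33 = -0.48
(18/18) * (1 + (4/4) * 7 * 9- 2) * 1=62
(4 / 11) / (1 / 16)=64 / 11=5.82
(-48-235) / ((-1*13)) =283 / 13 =21.77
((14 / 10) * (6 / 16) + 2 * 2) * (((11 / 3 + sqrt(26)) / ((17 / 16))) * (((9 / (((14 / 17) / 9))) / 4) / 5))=53757 / 700 + 14661 * sqrt(26) / 700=183.59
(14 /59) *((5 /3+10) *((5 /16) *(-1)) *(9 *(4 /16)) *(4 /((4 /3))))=-11025 /1888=-5.84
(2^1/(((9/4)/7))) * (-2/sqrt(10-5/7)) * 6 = -224 * sqrt(455)/195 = -24.50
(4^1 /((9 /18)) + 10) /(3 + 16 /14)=126 /29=4.34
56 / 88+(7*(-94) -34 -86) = -8551 / 11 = -777.36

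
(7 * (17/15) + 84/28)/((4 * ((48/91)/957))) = 4959.12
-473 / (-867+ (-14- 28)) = 473 / 909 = 0.52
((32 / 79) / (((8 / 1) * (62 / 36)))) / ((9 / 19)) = 152 / 2449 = 0.06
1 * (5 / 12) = 5 / 12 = 0.42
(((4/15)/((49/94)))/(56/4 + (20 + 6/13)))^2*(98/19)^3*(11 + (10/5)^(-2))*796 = 74290879/274360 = 270.78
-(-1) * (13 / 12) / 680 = 0.00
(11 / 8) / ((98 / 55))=605 / 784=0.77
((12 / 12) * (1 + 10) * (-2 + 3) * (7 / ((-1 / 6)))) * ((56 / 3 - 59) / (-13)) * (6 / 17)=-111804 / 221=-505.90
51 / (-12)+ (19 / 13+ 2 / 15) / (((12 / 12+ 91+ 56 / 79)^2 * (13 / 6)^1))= -96317136579 / 22663312360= -4.25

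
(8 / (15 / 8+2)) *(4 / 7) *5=1280 / 217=5.90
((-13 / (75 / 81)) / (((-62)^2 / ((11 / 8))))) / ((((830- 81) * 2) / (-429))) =1656369 / 1151662400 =0.00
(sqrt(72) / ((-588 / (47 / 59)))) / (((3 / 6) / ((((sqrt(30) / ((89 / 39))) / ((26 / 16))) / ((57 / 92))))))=-69184 *sqrt(15) / 4888681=-0.05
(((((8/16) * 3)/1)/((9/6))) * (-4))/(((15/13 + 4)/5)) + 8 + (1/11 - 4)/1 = 155/737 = 0.21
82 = 82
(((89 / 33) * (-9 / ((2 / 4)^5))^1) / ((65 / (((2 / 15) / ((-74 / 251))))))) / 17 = 714848 / 2248675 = 0.32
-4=-4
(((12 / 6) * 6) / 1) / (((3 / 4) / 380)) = 6080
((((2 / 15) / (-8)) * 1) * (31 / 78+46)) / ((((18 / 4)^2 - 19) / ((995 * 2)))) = -720181 / 585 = -1231.08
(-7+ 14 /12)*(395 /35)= -395 /6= -65.83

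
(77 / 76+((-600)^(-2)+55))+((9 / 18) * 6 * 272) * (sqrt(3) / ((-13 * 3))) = 383130019 / 6840000-272 * sqrt(3) / 13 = 19.77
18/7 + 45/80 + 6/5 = 2427/560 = 4.33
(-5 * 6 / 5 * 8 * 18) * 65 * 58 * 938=-3055328640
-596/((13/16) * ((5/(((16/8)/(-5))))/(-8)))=-152576/325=-469.46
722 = 722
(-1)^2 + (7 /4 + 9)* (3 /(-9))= -31 /12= -2.58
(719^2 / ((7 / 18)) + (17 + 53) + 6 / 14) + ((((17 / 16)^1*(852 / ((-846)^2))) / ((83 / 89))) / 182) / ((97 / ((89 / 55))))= 102239477473337338087 / 76906556606880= 1329398.71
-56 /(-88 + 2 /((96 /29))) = 2688 /4195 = 0.64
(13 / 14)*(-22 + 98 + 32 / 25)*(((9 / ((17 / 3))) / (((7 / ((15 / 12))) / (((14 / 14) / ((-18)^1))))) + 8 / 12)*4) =555841 / 2975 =186.84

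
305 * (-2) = -610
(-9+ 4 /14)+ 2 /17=-1023 /119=-8.60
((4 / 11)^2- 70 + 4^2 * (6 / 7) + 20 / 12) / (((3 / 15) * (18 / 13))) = -8999315 / 45738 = -196.76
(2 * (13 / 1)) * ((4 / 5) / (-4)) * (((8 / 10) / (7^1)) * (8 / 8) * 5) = -104 / 35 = -2.97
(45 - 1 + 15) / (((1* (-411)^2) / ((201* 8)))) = 31624 / 56307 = 0.56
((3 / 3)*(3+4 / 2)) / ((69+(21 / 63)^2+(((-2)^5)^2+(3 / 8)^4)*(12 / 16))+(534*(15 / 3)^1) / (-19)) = 14008320 / 1951638097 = 0.01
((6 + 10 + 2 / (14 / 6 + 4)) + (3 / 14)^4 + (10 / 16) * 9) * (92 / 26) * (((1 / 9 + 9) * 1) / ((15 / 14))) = 15103285087 / 22874670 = 660.26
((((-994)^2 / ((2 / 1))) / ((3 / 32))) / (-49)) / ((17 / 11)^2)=-39037504 / 867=-45025.96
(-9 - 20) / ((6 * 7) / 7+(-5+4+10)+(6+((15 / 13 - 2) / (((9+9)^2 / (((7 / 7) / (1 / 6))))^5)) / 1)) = -173105214048 / 125352051541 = -1.38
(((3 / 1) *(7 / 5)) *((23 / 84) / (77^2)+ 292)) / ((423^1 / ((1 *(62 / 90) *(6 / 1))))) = 901644517 / 75239010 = 11.98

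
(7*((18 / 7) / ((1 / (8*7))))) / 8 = 126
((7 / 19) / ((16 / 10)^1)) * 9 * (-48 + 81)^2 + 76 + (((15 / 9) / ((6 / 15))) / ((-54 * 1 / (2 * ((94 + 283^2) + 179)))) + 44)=-123424525 / 12312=-10024.73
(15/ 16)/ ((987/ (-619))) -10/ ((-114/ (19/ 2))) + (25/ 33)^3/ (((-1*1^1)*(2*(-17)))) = 0.26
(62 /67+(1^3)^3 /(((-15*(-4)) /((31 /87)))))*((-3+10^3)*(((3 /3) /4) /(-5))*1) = -46.43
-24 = -24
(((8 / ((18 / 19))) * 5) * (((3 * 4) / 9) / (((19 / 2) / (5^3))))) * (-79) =-1580000 / 27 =-58518.52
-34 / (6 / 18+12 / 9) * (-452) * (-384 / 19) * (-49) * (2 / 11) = 1734985728 / 1045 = 1660273.42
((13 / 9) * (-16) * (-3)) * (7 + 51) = 12064 / 3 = 4021.33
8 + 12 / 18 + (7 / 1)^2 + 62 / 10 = 958 / 15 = 63.87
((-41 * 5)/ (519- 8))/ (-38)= 0.01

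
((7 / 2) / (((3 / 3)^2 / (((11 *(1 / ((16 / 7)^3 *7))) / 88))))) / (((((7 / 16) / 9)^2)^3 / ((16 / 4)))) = 544195584 / 343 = 1586576.05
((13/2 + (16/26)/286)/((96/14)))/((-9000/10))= -6769/6424704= -0.00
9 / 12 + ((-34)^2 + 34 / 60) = 69439 / 60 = 1157.32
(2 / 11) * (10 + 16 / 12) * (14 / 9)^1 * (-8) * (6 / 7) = -2176 / 99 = -21.98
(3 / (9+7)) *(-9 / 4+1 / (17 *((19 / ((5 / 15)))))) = -8717 / 20672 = -0.42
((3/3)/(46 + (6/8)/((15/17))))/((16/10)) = 25/1874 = 0.01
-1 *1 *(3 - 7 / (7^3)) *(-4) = 584 / 49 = 11.92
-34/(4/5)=-85/2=-42.50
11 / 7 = 1.57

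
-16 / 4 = -4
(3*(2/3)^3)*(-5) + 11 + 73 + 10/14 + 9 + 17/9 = 5743/63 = 91.16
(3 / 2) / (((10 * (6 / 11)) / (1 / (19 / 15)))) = 33 / 152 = 0.22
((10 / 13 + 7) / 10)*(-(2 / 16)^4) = -101 / 532480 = -0.00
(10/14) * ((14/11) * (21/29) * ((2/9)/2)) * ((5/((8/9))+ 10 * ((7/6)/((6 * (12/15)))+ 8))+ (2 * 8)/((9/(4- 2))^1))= 6.70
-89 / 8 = -11.12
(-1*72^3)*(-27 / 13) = 10077696 / 13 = 775207.38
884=884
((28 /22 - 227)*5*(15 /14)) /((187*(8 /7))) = -186225 /32912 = -5.66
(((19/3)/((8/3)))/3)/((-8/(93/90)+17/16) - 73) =-1178/118563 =-0.01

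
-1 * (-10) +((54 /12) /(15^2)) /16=8001 /800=10.00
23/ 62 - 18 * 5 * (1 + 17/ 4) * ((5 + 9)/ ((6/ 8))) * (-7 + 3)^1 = 2187383/ 62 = 35280.37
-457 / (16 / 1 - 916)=457 / 900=0.51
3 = 3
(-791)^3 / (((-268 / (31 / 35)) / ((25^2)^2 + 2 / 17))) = 638922925345.94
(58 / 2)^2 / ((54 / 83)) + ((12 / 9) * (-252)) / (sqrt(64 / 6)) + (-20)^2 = 91403 / 54-42 * sqrt(6) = 1589.77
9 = 9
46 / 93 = 0.49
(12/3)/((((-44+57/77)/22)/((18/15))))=-40656/16655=-2.44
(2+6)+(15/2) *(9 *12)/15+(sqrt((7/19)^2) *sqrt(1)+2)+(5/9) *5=11482/171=67.15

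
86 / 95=0.91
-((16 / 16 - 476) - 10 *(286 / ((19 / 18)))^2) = 265190515 / 361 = 734599.76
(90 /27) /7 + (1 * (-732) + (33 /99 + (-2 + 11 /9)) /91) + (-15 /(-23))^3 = -7286753249 /9964773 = -731.25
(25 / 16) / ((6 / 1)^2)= 25 / 576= 0.04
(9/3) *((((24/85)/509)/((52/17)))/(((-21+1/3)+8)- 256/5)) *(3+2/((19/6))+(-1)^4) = -2376/60221317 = -0.00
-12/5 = -2.40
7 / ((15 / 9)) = 21 / 5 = 4.20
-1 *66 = -66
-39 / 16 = -2.44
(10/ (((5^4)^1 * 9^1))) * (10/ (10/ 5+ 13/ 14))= 0.01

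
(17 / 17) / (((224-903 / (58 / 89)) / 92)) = -5336 / 67375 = -0.08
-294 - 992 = -1286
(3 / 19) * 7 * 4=84 / 19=4.42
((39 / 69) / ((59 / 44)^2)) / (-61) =-25168 / 4883843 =-0.01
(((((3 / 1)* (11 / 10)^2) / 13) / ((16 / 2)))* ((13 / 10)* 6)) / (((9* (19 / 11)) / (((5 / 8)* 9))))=0.10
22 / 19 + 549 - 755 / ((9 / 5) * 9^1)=774968 / 1539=503.55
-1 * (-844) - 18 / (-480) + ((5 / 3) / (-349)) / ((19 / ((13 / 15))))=4029704077 / 4774320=844.04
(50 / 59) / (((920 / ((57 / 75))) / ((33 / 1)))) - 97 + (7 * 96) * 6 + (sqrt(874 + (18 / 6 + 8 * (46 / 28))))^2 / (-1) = 578466349 / 189980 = 3044.88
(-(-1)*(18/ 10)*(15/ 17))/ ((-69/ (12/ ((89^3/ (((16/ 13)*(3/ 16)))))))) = -324/ 3583357427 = -0.00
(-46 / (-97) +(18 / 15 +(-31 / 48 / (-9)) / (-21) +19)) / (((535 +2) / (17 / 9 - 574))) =-468301081441 / 21264813360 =-22.02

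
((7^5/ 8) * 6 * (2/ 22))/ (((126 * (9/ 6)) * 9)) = 2401/ 3564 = 0.67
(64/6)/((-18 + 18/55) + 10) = -880/633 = -1.39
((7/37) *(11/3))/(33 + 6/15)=0.02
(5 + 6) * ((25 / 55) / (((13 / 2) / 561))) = 5610 / 13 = 431.54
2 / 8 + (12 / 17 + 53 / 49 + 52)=180053 / 3332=54.04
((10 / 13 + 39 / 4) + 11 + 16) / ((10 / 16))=3902 / 65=60.03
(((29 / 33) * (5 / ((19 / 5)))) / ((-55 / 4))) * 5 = -2900 / 6897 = -0.42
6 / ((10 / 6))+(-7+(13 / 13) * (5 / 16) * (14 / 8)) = -913 / 320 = -2.85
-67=-67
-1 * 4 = -4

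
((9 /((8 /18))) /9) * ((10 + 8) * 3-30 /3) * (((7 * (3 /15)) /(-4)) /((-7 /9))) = 891 /20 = 44.55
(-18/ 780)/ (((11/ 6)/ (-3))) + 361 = 258142/ 715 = 361.04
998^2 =996004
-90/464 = -45/232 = -0.19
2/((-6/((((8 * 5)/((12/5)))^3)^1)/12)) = -500000/27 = -18518.52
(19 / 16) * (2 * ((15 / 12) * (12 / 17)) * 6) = 855 / 68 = 12.57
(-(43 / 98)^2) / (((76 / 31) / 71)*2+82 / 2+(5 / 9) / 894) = -16372197927 / 3492557424566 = -0.00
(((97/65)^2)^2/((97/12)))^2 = 119947968709776/318644812890625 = 0.38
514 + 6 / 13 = 6688 / 13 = 514.46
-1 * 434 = -434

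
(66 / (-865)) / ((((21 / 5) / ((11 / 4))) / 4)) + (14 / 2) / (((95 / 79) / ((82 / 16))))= 29.63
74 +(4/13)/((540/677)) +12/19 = 2501453/33345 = 75.02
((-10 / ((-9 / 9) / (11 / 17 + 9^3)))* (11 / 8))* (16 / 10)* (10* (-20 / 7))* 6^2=-280684800 / 17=-16510870.59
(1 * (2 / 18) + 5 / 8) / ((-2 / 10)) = -265 / 72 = -3.68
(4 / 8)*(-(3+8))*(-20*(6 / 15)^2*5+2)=77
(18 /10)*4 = 36 /5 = 7.20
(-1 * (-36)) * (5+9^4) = 236376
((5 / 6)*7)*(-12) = -70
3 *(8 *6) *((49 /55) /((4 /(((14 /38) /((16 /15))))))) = 9261 /836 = 11.08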